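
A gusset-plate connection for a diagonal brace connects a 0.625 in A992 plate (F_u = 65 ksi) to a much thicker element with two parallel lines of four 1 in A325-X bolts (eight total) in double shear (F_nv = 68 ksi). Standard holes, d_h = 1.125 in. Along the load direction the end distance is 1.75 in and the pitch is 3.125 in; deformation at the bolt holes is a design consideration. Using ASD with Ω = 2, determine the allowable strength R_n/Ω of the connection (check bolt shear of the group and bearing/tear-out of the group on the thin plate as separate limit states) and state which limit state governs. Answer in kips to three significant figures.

Bolt shear: A_b = π·1²/4 = 0.7854 in²; R_n = 68 × 0.7854 × 8 × 2 = 854.5 kips → 854.5 / 2 = 427 kips.
Bearing (1.2 l_c t F_u ≤ 2.4 d t F_u): upper limit = 2.4·1·0.625·65 = 97.5 kips.
  Edge l_c = 1.75 − 1.125/2 = 1.188 → r_n = 57.89 kips; interior l_c = 3.125 − 1.125 = 2 → r_n = 97.5 kips.
  R_n,bearing = 2·57.89 + 6·97.5 = 700.8 kips → 700.8 / 2 = 350 kips.
Bearing governs: 350 kips.

350 kips (bearing governs)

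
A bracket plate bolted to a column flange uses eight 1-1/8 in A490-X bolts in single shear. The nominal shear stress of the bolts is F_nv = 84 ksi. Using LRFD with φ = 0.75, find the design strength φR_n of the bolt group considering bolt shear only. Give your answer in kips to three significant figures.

501 kips

A_b = π × 1.125² / 4 = 0.994 in².
R_n = F_nv · A_b · n · n_s = 84 × 0.994 × 8 × 1 = 668 kips.
Design strength φR_n = 0.75 × 668 = 501 kips.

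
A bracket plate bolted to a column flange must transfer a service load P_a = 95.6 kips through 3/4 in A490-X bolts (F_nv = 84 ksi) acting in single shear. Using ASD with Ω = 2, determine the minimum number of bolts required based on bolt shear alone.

6 bolts

A_b = π·0.75²/4 = 0.4418 in².
Per-bolt allowable strength R_n/Ω = 84 × 0.4418 × 1 / 2 = 18.56 kips.
n ≥ 95.6 / 18.56 = 5.152 → use 6 bolts.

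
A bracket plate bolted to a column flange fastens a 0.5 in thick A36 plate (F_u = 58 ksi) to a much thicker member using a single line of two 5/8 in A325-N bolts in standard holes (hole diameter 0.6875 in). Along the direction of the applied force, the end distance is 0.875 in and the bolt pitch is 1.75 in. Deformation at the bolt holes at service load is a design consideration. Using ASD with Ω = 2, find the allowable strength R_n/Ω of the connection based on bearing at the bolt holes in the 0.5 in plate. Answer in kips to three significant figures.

27.7 kips

Per bolt r_n = 1.2 l_c t F_u ≤ 2.4 d t F_u; upper limit = 2.4 × 0.625 × 0.5 × 58 = 43.5 kips.
Edge bolt: l_c = 0.875 − 0.6875/2 = 0.5312 in → 1.2 × 0.5312 × 0.5 × 58 = 18.49 → r_n = 18.49 kips.
Interior bolts: l_c = 1.75 − 0.6875 = 1.062 in → 1.2 × 1.062 × 0.5 × 58 = 36.97 → r_n = 36.97 kips.
R_n = 1 × 18.49 + 1 × 36.97 = 55.46 kips.
Allowable strength R_n/Ω = 55.46 / 2 = 27.7 kips.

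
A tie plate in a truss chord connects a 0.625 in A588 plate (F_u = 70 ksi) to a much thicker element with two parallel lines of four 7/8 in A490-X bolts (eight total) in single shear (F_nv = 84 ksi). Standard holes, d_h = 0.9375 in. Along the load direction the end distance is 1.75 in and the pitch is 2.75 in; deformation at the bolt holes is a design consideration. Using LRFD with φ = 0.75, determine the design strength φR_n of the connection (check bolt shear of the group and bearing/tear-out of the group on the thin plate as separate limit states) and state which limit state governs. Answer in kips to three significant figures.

303 kips (bolt shear governs)

Bolt shear: A_b = π·0.875²/4 = 0.6013 in²; R_n = 84 × 0.6013 × 8 × 1 = 404.1 kips → 0.75 × 404.1 = 303 kips.
Bearing (1.2 l_c t F_u ≤ 2.4 d t F_u): upper limit = 2.4·0.875·0.625·70 = 91.88 kips.
  Edge l_c = 1.75 − 0.9375/2 = 1.281 → r_n = 67.27 kips; interior l_c = 2.75 − 0.9375 = 1.812 → r_n = 91.88 kips.
  R_n,bearing = 2·67.27 + 6·91.88 = 685.8 kips → 0.75 × 685.8 = 514 kips.
Bolt shear governs: 303 kips.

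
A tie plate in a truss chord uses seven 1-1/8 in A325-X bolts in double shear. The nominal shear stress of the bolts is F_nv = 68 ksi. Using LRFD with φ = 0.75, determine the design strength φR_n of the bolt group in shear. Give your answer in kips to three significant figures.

A_b = π × 1.125² / 4 = 0.994 in².
R_n = F_nv · A_b · n · n_s = 68 × 0.994 × 7 × 2 = 946.3 kips.
Design strength φR_n = 0.75 × 946.3 = 710 kips.

710 kips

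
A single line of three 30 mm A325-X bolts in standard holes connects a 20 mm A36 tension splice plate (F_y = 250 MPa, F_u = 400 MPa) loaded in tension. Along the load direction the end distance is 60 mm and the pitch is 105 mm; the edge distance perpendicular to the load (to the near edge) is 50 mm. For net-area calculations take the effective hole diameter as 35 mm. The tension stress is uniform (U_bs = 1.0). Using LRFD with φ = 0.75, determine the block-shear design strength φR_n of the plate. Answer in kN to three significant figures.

Shear plane L_v = 60 + 2·105 = 270 mm; A_gv = 270 × 20 = 5400 mm².
A_nv = (270 − 2.5·35) × 20 = 3650 mm².
A_nt = (50 − 0.5·35) × 20 = 650 mm².
0.6 F_u A_nv = 876 kN; 0.6 F_y A_gv = 810 kN → shear yielding governs the shear term.
R_n = 810 + 1.0 × 400 × 650 / 1000 = 1070 kN.
Design strength φR_n = 0.75 × 1070 = 802 kN.

802 kN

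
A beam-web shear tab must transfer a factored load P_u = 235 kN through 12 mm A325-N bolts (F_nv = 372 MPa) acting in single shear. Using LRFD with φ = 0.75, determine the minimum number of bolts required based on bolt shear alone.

8 bolts

A_b = π·12²/4 = 113.1 mm².
Per-bolt design strength φR_n = 0.75 × 372 × 113.1 × 1 / 1000 = 31.55 kN.
n ≥ 235 / 31.55 = 7.448 → use 8 bolts.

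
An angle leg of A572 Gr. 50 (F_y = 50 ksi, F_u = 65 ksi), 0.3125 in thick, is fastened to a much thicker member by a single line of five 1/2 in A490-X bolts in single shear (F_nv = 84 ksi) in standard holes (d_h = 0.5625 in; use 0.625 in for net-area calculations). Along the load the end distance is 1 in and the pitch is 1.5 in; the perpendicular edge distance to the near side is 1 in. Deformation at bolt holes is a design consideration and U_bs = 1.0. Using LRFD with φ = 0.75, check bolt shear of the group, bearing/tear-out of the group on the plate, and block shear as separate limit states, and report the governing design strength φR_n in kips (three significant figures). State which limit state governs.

Bolt shear: A_b = π·0.5²/4 = 0.1963 in²; R_n = 84 × 0.1963 × 5 × 1 = 82.47 kips → 0.75 × 82.47 = 61.9 kips.
Bearing: edge l_c = 0.7188, r_n = 17.52 kips; interior l_c = 0.9375, r_n = 22.85 kips; R_n = 17.52 + 4·22.85 = 108.9 kips → 81.7 kips.
Block shear: A_gv = 2.188, A_nv = 1.309, A_nt = 0.2148 in²; R_n = min(0.6F_uA_nv, 0.6F_yA_gv) + U_bs·F_u·A_nt = 65 kips → 48.8 kips.
Block shear governs: 48.8 kips.

48.8 kips (block shear governs)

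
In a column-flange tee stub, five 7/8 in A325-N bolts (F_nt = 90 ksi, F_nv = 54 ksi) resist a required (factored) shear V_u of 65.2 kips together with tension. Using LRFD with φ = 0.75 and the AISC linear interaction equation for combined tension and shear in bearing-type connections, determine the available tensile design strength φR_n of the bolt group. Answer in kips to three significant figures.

155 kips

A_b = π·0.875²/4 = 0.6013 in²; f_rv = 65.2 / (5 × 0.6013) = 21.69 ksi.
F'_nt = 1.3 F_nt − (F_nt / φF_nv) f_rv = 1.3·90 − (90/(0.75·54))·21.69 = 68.81 ksi, capped at F_nt → F'_nt = 68.81 ksi.
R_n = F'_nt · A_b · n = 68.81 × 0.6013 × 5 = 206.9 kips.
Design strength φR_n = 0.75 × 206.9 = 155 kips.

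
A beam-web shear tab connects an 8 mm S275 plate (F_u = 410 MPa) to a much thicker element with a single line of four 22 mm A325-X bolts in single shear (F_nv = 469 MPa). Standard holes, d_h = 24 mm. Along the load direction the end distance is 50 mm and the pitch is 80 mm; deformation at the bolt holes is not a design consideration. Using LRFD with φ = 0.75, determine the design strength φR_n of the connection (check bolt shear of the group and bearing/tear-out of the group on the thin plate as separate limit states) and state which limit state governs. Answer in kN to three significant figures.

Bolt shear: A_b = π·22²/4 = 380.1 mm²; R_n = 469 × 380.1 × 4 × 1 / 1000 = 713.1 kN → 0.75 × 713.1 = 535 kN.
Bearing (1.5 l_c t F_u ≤ 3.0 d t F_u): upper limit = 3.0·22·8·410 / 1000 = 216.5 kN.
  Edge l_c = 50 − 24/2 = 38 → r_n = 187 kN; interior l_c = 80 − 24 = 56 → r_n = 216.5 kN.
  R_n,bearing = 1·187 + 3·216.5 = 836.4 kN → 0.75 × 836.4 = 627 kN.
Bolt shear governs: 535 kN.

535 kN (bolt shear governs)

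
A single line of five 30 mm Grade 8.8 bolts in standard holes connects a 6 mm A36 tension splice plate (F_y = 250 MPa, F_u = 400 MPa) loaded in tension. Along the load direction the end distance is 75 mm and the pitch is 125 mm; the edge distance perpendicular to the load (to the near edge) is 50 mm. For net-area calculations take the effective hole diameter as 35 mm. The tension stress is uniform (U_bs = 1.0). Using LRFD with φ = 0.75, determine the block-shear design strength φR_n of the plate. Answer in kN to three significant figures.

447 kN

Shear plane L_v = 75 + 4·125 = 575 mm; A_gv = 575 × 6 = 3450 mm².
A_nv = (575 − 4.5·35) × 6 = 2505 mm².
A_nt = (50 − 0.5·35) × 6 = 195 mm².
0.6 F_u A_nv = 601.2 kN; 0.6 F_y A_gv = 517.5 kN → shear yielding governs the shear term.
R_n = 517.5 + 1.0 × 400 × 195 / 1000 = 595.5 kN.
Design strength φR_n = 0.75 × 595.5 = 447 kN.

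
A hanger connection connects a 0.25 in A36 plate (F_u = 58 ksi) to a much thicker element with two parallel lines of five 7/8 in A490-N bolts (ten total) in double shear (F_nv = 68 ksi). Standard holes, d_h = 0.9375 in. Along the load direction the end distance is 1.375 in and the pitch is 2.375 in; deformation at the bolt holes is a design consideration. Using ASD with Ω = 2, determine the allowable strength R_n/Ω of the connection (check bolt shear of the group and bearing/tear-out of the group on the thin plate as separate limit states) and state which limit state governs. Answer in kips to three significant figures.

Bolt shear: A_b = π·0.875²/4 = 0.6013 in²; R_n = 68 × 0.6013 × 10 × 2 = 817.8 kips → 817.8 / 2 = 409 kips.
Bearing (1.2 l_c t F_u ≤ 2.4 d t F_u): upper limit = 2.4·0.875·0.25·58 = 30.45 kips.
  Edge l_c = 1.375 − 0.9375/2 = 0.9062 → r_n = 15.77 kips; interior l_c = 2.375 − 0.9375 = 1.438 → r_n = 25.01 kips.
  R_n,bearing = 2·15.77 + 8·25.01 = 231.6 kips → 231.6 / 2 = 116 kips.
Bearing governs: 116 kips.

116 kips (bearing governs)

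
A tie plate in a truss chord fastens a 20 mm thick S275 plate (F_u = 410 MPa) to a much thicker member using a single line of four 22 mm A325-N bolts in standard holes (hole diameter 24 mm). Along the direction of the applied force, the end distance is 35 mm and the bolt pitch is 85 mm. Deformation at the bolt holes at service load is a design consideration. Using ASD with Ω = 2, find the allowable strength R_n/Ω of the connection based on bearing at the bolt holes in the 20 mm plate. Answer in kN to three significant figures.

763 kN

Per bolt r_n = 1.2 l_c t F_u ≤ 2.4 d t F_u; upper limit = 2.4 × 22 × 20 × 410 / 1000 = 433 kN.
Edge bolt: l_c = 35 − 24/2 = 23 mm → 1.2 × 23 × 20 × 410 / 1000 = 226.3 → r_n = 226.3 kN.
Interior bolts: l_c = 85 − 24 = 61 mm → 1.2 × 61 × 20 × 410 / 1000 = 600.2 → r_n = 433 kN.
R_n = 1 × 226.3 + 3 × 433 = 1525 kN.
Allowable strength R_n/Ω = 1525 / 2 = 763 kN.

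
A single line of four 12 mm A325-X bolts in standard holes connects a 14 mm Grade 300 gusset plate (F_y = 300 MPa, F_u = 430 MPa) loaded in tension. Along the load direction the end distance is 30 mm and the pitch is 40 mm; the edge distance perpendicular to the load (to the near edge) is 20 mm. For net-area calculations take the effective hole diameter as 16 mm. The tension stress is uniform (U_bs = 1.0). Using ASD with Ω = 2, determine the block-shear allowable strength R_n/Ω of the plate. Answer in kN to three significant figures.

206 kN

Shear plane L_v = 30 + 3·40 = 150 mm; A_gv = 150 × 14 = 2100 mm².
A_nv = (150 − 3.5·16) × 14 = 1316 mm².
A_nt = (20 − 0.5·16) × 14 = 168 mm².
0.6 F_u A_nv = 339.5 kN; 0.6 F_y A_gv = 378 kN → shear rupture governs the shear term.
R_n = 339.5 + 1.0 × 430 × 168 / 1000 = 411.8 kN.
Allowable strength R_n/Ω = 411.8 / 2 = 206 kN.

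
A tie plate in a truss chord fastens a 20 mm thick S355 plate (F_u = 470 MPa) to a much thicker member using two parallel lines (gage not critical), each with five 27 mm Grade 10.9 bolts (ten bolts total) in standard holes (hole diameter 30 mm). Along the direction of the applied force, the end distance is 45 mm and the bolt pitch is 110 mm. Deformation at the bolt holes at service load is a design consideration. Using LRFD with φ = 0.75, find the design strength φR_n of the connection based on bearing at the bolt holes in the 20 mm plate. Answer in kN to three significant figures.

4160 kN

Per bolt r_n = 1.2 l_c t F_u ≤ 2.4 d t F_u; upper limit = 2.4 × 27 × 20 × 470 / 1000 = 609.1 kN.
Edge bolt: l_c = 45 − 30/2 = 30 mm → 1.2 × 30 × 20 × 470 / 1000 = 338.4 → r_n = 338.4 kN.
Interior bolts: l_c = 110 − 30 = 80 mm → 1.2 × 80 × 20 × 470 / 1000 = 902.4 → r_n = 609.1 kN.
R_n = 2 × 338.4 + 8 × 609.1 = 5550 kN.
Design strength φR_n = 0.75 × 5550 = 4160 kN.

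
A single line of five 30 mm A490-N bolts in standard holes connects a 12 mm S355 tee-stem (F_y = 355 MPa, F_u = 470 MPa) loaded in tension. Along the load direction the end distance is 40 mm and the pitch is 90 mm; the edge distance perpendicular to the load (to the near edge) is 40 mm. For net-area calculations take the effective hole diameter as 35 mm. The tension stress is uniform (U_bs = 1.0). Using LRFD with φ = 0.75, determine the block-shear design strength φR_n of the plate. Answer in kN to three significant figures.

Shear plane L_v = 40 + 4·90 = 400 mm; A_gv = 400 × 12 = 4800 mm².
A_nv = (400 − 4.5·35) × 12 = 2910 mm².
A_nt = (40 − 0.5·35) × 12 = 270 mm².
0.6 F_u A_nv = 820.6 kN; 0.6 F_y A_gv = 1022 kN → shear rupture governs the shear term.
R_n = 820.6 + 1.0 × 470 × 270 / 1000 = 947.5 kN.
Design strength φR_n = 0.75 × 947.5 = 711 kN.

711 kN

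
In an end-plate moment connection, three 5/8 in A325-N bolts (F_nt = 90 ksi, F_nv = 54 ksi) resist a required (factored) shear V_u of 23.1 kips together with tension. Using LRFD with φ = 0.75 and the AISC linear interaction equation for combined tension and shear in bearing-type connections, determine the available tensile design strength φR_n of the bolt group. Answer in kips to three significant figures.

A_b = π·0.625²/4 = 0.3068 in²; f_rv = 23.1 / (3 × 0.3068) = 25.1 ksi.
F'_nt = 1.3 F_nt − (F_nt / φF_nv) f_rv = 1.3·90 − (90/(0.75·54))·25.1 = 61.23 ksi, capped at F_nt → F'_nt = 61.23 ksi.
R_n = F'_nt · A_b · n = 61.23 × 0.3068 × 3 = 56.35 kips.
Design strength φR_n = 0.75 × 56.35 = 42.3 kips.

42.3 kips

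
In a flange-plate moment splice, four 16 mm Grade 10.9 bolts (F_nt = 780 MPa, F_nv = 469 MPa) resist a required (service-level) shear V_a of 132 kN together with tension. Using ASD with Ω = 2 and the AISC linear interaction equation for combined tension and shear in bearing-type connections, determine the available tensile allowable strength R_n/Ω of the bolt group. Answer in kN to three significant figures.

A_b = π·16²/4 = 201.1 mm²; f_rv = 132 × 1000 / (4 × 201.1) = 164.1 MPa.
F'_nt = 1.3 F_nt − (Ω F_nt / F_nv) f_rv = 1.3·780 − (2·780/469)·164.1 = 468.1 MPa, capped at F_nt → F'_nt = 468.1 MPa.
R_n = F'_nt · A_b · n = 468.1 × 201.1 × 4 / 1000 = 376.4 kN.
Allowable strength R_n/Ω = 376.4 / 2 = 188 kN.

188 kN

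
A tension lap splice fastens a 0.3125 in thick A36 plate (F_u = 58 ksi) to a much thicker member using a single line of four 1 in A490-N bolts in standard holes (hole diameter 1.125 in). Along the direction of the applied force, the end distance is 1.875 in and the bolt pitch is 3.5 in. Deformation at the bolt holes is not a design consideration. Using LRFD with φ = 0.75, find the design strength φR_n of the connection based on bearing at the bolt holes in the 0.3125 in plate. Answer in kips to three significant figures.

149 kips

Per bolt r_n = 1.5 l_c t F_u ≤ 3.0 d t F_u; upper limit = 3.0 × 1 × 0.3125 × 58 = 54.38 kips.
Edge bolt: l_c = 1.875 − 1.125/2 = 1.312 in → 1.5 × 1.312 × 0.3125 × 58 = 35.68 → r_n = 35.68 kips.
Interior bolts: l_c = 3.5 − 1.125 = 2.375 in → 1.5 × 2.375 × 0.3125 × 58 = 64.57 → r_n = 54.38 kips.
R_n = 1 × 35.68 + 3 × 54.38 = 198.8 kips.
Design strength φR_n = 0.75 × 198.8 = 149 kips.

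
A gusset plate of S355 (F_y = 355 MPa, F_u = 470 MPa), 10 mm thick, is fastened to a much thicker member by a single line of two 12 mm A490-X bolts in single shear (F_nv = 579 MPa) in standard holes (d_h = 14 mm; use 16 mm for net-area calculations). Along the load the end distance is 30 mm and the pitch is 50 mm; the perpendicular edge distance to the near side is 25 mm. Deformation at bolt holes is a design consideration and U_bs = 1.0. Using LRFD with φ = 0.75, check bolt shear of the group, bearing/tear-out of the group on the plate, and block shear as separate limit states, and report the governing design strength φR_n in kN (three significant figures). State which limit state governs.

Bolt shear: A_b = π·12²/4 = 113.1 mm²; R_n = 579 × 113.1 × 2 × 1 / 1000 = 131 kN → 0.75 × 131 = 98.2 kN.
Bearing: edge l_c = 23, r_n = 129.7 kN; interior l_c = 36, r_n = 135.4 kN; R_n = 129.7 + 1·135.4 = 265.1 kN → 199 kN.
Block shear: A_gv = 800, A_nv = 560, A_nt = 170 mm²; R_n = min(0.6F_uA_nv, 0.6F_yA_gv) + U_bs·F_u·A_nt = 237.8 kN → 178 kN.
Bolt shear governs: 98.2 kN.

98.2 kN (bolt shear governs)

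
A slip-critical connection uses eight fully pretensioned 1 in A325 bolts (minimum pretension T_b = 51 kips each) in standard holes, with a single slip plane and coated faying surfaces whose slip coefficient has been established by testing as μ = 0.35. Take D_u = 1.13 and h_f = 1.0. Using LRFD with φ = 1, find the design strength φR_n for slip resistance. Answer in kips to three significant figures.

161 kips

R_n = μ · D_u · h_f · T_b · n_s · n_b = 0.35 × 1.13 × 1.0 × 51 × 1 × 8 = 161.4 kips.
Design strength φR_n = 1 × 161.4 = 161 kips.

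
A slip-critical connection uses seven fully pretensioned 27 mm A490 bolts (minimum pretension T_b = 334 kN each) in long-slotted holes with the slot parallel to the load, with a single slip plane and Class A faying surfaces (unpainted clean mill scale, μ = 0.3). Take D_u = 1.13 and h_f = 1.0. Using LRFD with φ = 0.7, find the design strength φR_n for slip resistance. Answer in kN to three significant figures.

555 kN

R_n = μ · D_u · h_f · T_b · n_s · n_b = 0.3 × 1.13 × 1.0 × 334 × 1 × 7 = 792.6 kN.
Design strength φR_n = 0.7 × 792.6 = 555 kN.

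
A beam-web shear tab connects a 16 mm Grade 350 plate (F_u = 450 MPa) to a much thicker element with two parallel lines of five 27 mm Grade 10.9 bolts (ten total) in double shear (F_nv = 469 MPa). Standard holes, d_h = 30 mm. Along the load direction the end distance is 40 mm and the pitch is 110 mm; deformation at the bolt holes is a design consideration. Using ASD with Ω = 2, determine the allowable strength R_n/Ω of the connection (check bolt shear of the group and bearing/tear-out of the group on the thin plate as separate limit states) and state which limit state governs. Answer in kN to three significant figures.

Bolt shear: A_b = π·27²/4 = 572.6 mm²; R_n = 469 × 572.6 × 10 × 2 / 1000 = 5371 kN → 5371 / 2 = 2690 kN.
Bearing (1.2 l_c t F_u ≤ 2.4 d t F_u): upper limit = 2.4·27·16·450 / 1000 = 466.6 kN.
  Edge l_c = 40 − 30/2 = 25 → r_n = 216 kN; interior l_c = 110 − 30 = 80 → r_n = 466.6 kN.
  R_n,bearing = 2·216 + 8·466.6 = 4164 kN → 4164 / 2 = 2080 kN.
Bearing governs: 2080 kN.

2080 kN (bearing governs)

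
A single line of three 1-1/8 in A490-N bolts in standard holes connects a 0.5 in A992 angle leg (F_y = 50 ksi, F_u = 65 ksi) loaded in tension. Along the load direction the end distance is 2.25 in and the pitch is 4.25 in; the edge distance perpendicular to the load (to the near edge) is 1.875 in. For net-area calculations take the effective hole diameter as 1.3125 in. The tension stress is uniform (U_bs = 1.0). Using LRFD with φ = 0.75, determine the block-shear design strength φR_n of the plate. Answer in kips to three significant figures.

139 kips

Shear plane L_v = 2.25 + 2·4.25 = 10.75 in; A_gv = 10.75 × 0.5 = 5.375 in².
A_nv = (10.75 − 2.5·1.3125) × 0.5 = 3.734 in².
A_nt = (1.875 − 0.5·1.3125) × 0.5 = 0.6094 in².
0.6 F_u A_nv = 145.6 kips; 0.6 F_y A_gv = 161.2 kips → shear rupture governs the shear term.
R_n = 145.6 + 1.0 × 65 × 0.6094 = 185.2 kips.
Design strength φR_n = 0.75 × 185.2 = 139 kips.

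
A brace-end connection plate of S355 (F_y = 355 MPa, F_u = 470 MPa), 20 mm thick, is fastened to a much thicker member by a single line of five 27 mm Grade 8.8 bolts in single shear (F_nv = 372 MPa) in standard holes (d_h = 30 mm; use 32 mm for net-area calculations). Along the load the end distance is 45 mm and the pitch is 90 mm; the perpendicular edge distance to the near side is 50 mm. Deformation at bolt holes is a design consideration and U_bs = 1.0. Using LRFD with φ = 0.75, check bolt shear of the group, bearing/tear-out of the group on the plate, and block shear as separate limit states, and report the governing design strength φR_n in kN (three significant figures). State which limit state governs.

Bolt shear: A_b = π·27²/4 = 572.6 mm²; R_n = 372 × 572.6 × 5 × 1 / 1000 = 1065 kN → 0.75 × 1065 = 799 kN.
Bearing: edge l_c = 30, r_n = 338.4 kN; interior l_c = 60, r_n = 609.1 kN; R_n = 338.4 + 4·609.1 = 2775 kN → 2080 kN.
Block shear: A_gv = 8100, A_nv = 5220, A_nt = 680 mm²; R_n = min(0.6F_uA_nv, 0.6F_yA_gv) + U_bs·F_u·A_nt = 1792 kN → 1340 kN.
Bolt shear governs: 799 kN.

799 kN (bolt shear governs)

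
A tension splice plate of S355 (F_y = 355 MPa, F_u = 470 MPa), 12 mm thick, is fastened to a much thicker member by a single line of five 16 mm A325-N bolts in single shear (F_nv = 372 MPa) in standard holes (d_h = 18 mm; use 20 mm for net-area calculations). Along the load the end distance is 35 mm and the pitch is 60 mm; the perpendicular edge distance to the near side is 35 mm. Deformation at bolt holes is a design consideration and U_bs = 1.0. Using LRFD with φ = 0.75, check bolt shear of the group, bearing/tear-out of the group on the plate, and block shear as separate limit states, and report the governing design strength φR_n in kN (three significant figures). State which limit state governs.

280 kN (bolt shear governs)

Bolt shear: A_b = π·16²/4 = 201.1 mm²; R_n = 372 × 201.1 × 5 × 1 / 1000 = 374 kN → 0.75 × 374 = 280 kN.
Bearing: edge l_c = 26, r_n = 176 kN; interior l_c = 42, r_n = 216.6 kN; R_n = 176 + 4·216.6 = 1042 kN → 782 kN.
Block shear: A_gv = 3300, A_nv = 2220, A_nt = 300 mm²; R_n = min(0.6F_uA_nv, 0.6F_yA_gv) + U_bs·F_u·A_nt = 767 kN → 575 kN.
Bolt shear governs: 280 kN.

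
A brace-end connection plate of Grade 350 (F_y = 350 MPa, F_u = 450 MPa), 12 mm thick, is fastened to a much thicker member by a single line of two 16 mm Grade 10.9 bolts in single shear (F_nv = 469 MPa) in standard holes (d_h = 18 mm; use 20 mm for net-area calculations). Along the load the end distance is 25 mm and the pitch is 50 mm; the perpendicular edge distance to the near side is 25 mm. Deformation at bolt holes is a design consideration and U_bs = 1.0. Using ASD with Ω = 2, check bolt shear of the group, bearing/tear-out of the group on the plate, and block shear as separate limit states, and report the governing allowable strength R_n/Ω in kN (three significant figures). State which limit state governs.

94.3 kN (bolt shear governs)

Bolt shear: A_b = π·16²/4 = 201.1 mm²; R_n = 469 × 201.1 × 2 × 1 / 1000 = 188.6 kN → 188.6 / 2 = 94.3 kN.
Bearing: edge l_c = 16, r_n = 103.7 kN; interior l_c = 32, r_n = 207.4 kN; R_n = 103.7 + 1·207.4 = 311 kN → 156 kN.
Block shear: A_gv = 900, A_nv = 540, A_nt = 180 mm²; R_n = min(0.6F_uA_nv, 0.6F_yA_gv) + U_bs·F_u·A_nt = 226.8 kN → 113 kN.
Bolt shear governs: 94.3 kN.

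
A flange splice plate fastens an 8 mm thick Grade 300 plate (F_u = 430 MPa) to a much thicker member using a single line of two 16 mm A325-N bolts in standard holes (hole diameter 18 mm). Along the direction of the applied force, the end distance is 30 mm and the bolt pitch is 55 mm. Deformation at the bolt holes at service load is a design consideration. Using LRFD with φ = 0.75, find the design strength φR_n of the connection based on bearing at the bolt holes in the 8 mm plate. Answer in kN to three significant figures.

Per bolt r_n = 1.2 l_c t F_u ≤ 2.4 d t F_u; upper limit = 2.4 × 16 × 8 × 430 / 1000 = 132.1 kN.
Edge bolt: l_c = 30 − 18/2 = 21 mm → 1.2 × 21 × 8 × 430 / 1000 = 86.69 → r_n = 86.69 kN.
Interior bolts: l_c = 55 − 18 = 37 mm → 1.2 × 37 × 8 × 430 / 1000 = 152.7 → r_n = 132.1 kN.
R_n = 1 × 86.69 + 1 × 132.1 = 218.8 kN.
Design strength φR_n = 0.75 × 218.8 = 164 kN.

164 kN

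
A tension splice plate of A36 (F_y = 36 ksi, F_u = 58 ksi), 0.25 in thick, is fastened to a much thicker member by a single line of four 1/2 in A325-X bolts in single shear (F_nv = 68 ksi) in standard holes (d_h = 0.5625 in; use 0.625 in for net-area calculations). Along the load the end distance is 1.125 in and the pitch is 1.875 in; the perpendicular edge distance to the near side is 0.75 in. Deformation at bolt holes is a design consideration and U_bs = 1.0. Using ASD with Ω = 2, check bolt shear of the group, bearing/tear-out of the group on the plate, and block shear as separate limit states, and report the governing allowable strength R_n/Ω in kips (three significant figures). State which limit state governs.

21.4 kips (block shear governs)

Bolt shear: A_b = π·0.5²/4 = 0.1963 in²; R_n = 68 × 0.1963 × 4 × 1 = 53.41 kips → 53.41 / 2 = 26.7 kips.
Bearing: edge l_c = 0.8438, r_n = 14.68 kips; interior l_c = 1.312, r_n = 17.4 kips; R_n = 14.68 + 3·17.4 = 66.88 kips → 33.4 kips.
Block shear: A_gv = 1.688, A_nv = 1.141, A_nt = 0.1094 in²; R_n = min(0.6F_uA_nv, 0.6F_yA_gv) + U_bs·F_u·A_nt = 42.79 kips → 21.4 kips.
Block shear governs: 21.4 kips.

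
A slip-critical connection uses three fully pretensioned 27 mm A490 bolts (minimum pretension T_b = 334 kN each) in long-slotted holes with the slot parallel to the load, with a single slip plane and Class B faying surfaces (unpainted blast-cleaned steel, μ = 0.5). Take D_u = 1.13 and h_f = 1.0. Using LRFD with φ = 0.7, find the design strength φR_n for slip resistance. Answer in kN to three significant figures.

R_n = μ · D_u · h_f · T_b · n_s · n_b = 0.5 × 1.13 × 1.0 × 334 × 1 × 3 = 566.1 kN.
Design strength φR_n = 0.7 × 566.1 = 396 kN.

396 kN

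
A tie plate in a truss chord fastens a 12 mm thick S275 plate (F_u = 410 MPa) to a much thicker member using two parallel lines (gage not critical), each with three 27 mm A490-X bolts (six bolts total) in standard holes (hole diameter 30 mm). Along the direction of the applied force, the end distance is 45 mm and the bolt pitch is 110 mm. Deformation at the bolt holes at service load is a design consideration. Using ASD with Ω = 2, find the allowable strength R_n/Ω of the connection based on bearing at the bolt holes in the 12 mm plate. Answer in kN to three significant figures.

815 kN

Per bolt r_n = 1.2 l_c t F_u ≤ 2.4 d t F_u; upper limit = 2.4 × 27 × 12 × 410 / 1000 = 318.8 kN.
Edge bolt: l_c = 45 − 30/2 = 30 mm → 1.2 × 30 × 12 × 410 / 1000 = 177.1 → r_n = 177.1 kN.
Interior bolts: l_c = 110 − 30 = 80 mm → 1.2 × 80 × 12 × 410 / 1000 = 472.3 → r_n = 318.8 kN.
R_n = 2 × 177.1 + 4 × 318.8 = 1630 kN.
Allowable strength R_n/Ω = 1630 / 2 = 815 kN.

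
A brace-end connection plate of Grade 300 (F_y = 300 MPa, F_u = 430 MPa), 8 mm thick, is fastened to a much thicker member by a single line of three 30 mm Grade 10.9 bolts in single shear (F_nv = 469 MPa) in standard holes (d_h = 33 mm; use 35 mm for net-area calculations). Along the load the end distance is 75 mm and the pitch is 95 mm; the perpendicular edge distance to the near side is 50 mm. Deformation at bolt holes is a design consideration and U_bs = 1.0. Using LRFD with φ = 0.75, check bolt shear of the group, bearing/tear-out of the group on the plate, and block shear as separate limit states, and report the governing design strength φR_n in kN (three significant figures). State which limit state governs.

Bolt shear: A_b = π·30²/4 = 706.9 mm²; R_n = 469 × 706.9 × 3 × 1 / 1000 = 994.5 kN → 0.75 × 994.5 = 746 kN.
Bearing: edge l_c = 58.5, r_n = 241.5 kN; interior l_c = 62, r_n = 247.7 kN; R_n = 241.5 + 2·247.7 = 736.8 kN → 553 kN.
Block shear: A_gv = 2120, A_nv = 1420, A_nt = 260 mm²; R_n = min(0.6F_uA_nv, 0.6F_yA_gv) + U_bs·F_u·A_nt = 478.2 kN → 359 kN.
Block shear governs: 359 kN.

359 kN (block shear governs)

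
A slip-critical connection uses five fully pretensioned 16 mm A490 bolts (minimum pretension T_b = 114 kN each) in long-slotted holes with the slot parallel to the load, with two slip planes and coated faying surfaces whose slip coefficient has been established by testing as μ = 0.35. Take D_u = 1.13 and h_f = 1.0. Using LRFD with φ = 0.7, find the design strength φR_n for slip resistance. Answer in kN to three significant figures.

316 kN

R_n = μ · D_u · h_f · T_b · n_s · n_b = 0.35 × 1.13 × 1.0 × 114 × 2 × 5 = 450.9 kN.
Design strength φR_n = 0.7 × 450.9 = 316 kN.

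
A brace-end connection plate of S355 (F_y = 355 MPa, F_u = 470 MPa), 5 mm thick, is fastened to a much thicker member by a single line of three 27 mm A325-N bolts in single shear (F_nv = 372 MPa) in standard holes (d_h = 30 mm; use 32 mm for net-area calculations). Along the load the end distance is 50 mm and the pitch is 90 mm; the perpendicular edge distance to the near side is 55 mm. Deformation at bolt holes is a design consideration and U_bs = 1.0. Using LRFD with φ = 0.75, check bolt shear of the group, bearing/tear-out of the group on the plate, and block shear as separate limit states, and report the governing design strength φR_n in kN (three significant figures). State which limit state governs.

227 kN (block shear governs)

Bolt shear: A_b = π·27²/4 = 572.6 mm²; R_n = 372 × 572.6 × 3 × 1 / 1000 = 639 kN → 0.75 × 639 = 479 kN.
Bearing: edge l_c = 35, r_n = 98.7 kN; interior l_c = 60, r_n = 152.3 kN; R_n = 98.7 + 2·152.3 = 403.3 kN → 302 kN.
Block shear: A_gv = 1150, A_nv = 750, A_nt = 195 mm²; R_n = min(0.6F_uA_nv, 0.6F_yA_gv) + U_bs·F_u·A_nt = 303.2 kN → 227 kN.
Block shear governs: 227 kN.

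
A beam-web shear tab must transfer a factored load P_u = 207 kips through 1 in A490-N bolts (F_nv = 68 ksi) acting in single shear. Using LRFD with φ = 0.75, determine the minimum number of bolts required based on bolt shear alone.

6 bolts

A_b = π·1²/4 = 0.7854 in².
Per-bolt design strength φR_n = 0.75 × 68 × 0.7854 × 1 = 40.06 kips.
n ≥ 207 / 40.06 = 5.168 → use 6 bolts.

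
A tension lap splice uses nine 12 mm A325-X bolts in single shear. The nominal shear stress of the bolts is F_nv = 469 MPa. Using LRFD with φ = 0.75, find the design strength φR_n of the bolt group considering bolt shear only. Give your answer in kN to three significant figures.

A_b = π × 12² / 4 = 113.1 mm².
R_n = F_nv · A_b · n · n_s = 469 × 113.1 × 9 × 1 / 1000 = 477.4 kN.
Design strength φR_n = 0.75 × 477.4 = 358 kN.

358 kN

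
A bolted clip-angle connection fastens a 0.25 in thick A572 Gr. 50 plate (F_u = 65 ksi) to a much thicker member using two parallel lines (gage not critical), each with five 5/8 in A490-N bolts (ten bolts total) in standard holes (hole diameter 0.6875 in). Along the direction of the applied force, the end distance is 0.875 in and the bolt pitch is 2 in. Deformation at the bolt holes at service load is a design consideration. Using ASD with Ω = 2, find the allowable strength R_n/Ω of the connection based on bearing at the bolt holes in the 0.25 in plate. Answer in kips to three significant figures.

108 kips

Per bolt r_n = 1.2 l_c t F_u ≤ 2.4 d t F_u; upper limit = 2.4 × 0.625 × 0.25 × 65 = 24.38 kips.
Edge bolt: l_c = 0.875 − 0.6875/2 = 0.5312 in → 1.2 × 0.5312 × 0.25 × 65 = 10.36 → r_n = 10.36 kips.
Interior bolts: l_c = 2 − 0.6875 = 1.312 in → 1.2 × 1.312 × 0.25 × 65 = 25.59 → r_n = 24.38 kips.
R_n = 2 × 10.36 + 8 × 24.38 = 215.7 kips.
Allowable strength R_n/Ω = 215.7 / 2 = 108 kips.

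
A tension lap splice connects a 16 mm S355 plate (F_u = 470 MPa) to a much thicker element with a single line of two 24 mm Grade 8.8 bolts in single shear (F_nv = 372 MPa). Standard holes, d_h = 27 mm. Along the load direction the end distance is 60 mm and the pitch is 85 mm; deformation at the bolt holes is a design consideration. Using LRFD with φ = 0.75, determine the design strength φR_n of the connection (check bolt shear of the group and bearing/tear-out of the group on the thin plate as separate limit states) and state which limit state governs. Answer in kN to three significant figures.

252 kN (bolt shear governs)

Bolt shear: A_b = π·24²/4 = 452.4 mm²; R_n = 372 × 452.4 × 2 × 1 / 1000 = 336.6 kN → 0.75 × 336.6 = 252 kN.
Bearing (1.2 l_c t F_u ≤ 2.4 d t F_u): upper limit = 2.4·24·16·470 / 1000 = 433.2 kN.
  Edge l_c = 60 − 27/2 = 46.5 → r_n = 419.6 kN; interior l_c = 85 − 27 = 58 → r_n = 433.2 kN.
  R_n,bearing = 1·419.6 + 1·433.2 = 852.8 kN → 0.75 × 852.8 = 640 kN.
Bolt shear governs: 252 kN.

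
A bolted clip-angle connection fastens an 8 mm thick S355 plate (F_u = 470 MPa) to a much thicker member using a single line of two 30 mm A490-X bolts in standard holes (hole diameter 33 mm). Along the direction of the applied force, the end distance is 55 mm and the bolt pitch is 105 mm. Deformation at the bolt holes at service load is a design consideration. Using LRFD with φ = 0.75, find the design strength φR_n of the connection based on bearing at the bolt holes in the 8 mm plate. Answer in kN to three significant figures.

Per bolt r_n = 1.2 l_c t F_u ≤ 2.4 d t F_u; upper limit = 2.4 × 30 × 8 × 470 / 1000 = 270.7 kN.
Edge bolt: l_c = 55 − 33/2 = 38.5 mm → 1.2 × 38.5 × 8 × 470 / 1000 = 173.7 → r_n = 173.7 kN.
Interior bolts: l_c = 105 − 33 = 72 mm → 1.2 × 72 × 8 × 470 / 1000 = 324.9 → r_n = 270.7 kN.
R_n = 1 × 173.7 + 1 × 270.7 = 444.4 kN.
Design strength φR_n = 0.75 × 444.4 = 333 kN.

333 kN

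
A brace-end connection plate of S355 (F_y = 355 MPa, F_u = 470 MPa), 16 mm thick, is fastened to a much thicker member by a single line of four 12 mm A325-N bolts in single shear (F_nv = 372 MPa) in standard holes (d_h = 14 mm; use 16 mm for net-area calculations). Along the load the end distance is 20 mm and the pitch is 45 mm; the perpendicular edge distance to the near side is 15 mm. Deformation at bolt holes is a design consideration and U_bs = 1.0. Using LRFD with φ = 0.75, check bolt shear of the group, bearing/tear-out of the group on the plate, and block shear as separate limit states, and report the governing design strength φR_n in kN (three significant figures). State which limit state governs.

126 kN (bolt shear governs)

Bolt shear: A_b = π·12²/4 = 113.1 mm²; R_n = 372 × 113.1 × 4 × 1 / 1000 = 168.3 kN → 0.75 × 168.3 = 126 kN.
Bearing: edge l_c = 13, r_n = 117.3 kN; interior l_c = 31, r_n = 216.6 kN; R_n = 117.3 + 3·216.6 = 767 kN → 575 kN.
Block shear: A_gv = 2480, A_nv = 1584, A_nt = 112 mm²; R_n = min(0.6F_uA_nv, 0.6F_yA_gv) + U_bs·F_u·A_nt = 499.3 kN → 374 kN.
Bolt shear governs: 126 kN.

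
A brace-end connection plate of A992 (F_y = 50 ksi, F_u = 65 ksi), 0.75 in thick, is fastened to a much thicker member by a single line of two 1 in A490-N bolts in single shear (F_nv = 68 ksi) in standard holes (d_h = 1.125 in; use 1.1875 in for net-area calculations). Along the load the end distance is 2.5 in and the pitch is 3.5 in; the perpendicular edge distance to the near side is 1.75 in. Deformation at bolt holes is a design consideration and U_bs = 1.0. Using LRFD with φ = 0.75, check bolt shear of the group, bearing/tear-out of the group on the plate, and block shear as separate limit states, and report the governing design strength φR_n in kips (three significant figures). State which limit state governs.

Bolt shear: A_b = π·1²/4 = 0.7854 in²; R_n = 68 × 0.7854 × 2 × 1 = 106.8 kips → 0.75 × 106.8 = 80.1 kips.
Bearing: edge l_c = 1.938, r_n = 113.3 kips; interior l_c = 2.375, r_n = 117 kips; R_n = 113.3 + 1·117 = 230.3 kips → 173 kips.
Block shear: A_gv = 4.5, A_nv = 3.164, A_nt = 0.8672 in²; R_n = min(0.6F_uA_nv, 0.6F_yA_gv) + U_bs·F_u·A_nt = 179.8 kips → 135 kips.
Bolt shear governs: 80.1 kips.

80.1 kips (bolt shear governs)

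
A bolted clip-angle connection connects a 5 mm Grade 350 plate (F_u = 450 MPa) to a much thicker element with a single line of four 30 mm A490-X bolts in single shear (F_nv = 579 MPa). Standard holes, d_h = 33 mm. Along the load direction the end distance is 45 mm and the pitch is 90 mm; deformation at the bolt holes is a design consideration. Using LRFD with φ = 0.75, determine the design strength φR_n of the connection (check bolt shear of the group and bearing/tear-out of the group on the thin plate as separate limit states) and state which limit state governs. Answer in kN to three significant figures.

404 kN (bearing governs)

Bolt shear: A_b = π·30²/4 = 706.9 mm²; R_n = 579 × 706.9 × 4 × 1 / 1000 = 1637 kN → 0.75 × 1637 = 1230 kN.
Bearing (1.2 l_c t F_u ≤ 2.4 d t F_u): upper limit = 2.4·30·5·450 / 1000 = 162 kN.
  Edge l_c = 45 − 33/2 = 28.5 → r_n = 76.95 kN; interior l_c = 90 − 33 = 57 → r_n = 153.9 kN.
  R_n,bearing = 1·76.95 + 3·153.9 = 538.6 kN → 0.75 × 538.6 = 404 kN.
Bearing governs: 404 kN.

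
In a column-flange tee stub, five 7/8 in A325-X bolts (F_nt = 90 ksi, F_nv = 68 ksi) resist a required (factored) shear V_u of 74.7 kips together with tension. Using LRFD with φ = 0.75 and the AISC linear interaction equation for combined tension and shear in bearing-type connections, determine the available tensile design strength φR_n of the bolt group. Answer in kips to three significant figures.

A_b = π·0.875²/4 = 0.6013 in²; f_rv = 74.7 / (5 × 0.6013) = 24.85 ksi.
F'_nt = 1.3 F_nt − (F_nt / φF_nv) f_rv = 1.3·90 − (90/(0.75·68))·24.85 = 73.16 ksi, capped at F_nt → F'_nt = 73.16 ksi.
R_n = F'_nt · A_b · n = 73.16 × 0.6013 × 5 = 219.9 kips.
Design strength φR_n = 0.75 × 219.9 = 165 kips.

165 kips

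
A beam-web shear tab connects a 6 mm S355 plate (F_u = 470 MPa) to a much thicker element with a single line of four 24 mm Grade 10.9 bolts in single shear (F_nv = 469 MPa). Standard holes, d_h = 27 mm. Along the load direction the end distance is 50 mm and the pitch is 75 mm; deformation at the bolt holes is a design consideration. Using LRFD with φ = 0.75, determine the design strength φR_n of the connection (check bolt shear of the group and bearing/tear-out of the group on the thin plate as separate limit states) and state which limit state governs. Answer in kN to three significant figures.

Bolt shear: A_b = π·24²/4 = 452.4 mm²; R_n = 469 × 452.4 × 4 × 1 / 1000 = 848.7 kN → 0.75 × 848.7 = 637 kN.
Bearing (1.2 l_c t F_u ≤ 2.4 d t F_u): upper limit = 2.4·24·6·470 / 1000 = 162.4 kN.
  Edge l_c = 50 − 27/2 = 36.5 → r_n = 123.5 kN; interior l_c = 75 − 27 = 48 → r_n = 162.4 kN.
  R_n,bearing = 1·123.5 + 3·162.4 = 610.8 kN → 0.75 × 610.8 = 458 kN.
Bearing governs: 458 kN.

458 kN (bearing governs)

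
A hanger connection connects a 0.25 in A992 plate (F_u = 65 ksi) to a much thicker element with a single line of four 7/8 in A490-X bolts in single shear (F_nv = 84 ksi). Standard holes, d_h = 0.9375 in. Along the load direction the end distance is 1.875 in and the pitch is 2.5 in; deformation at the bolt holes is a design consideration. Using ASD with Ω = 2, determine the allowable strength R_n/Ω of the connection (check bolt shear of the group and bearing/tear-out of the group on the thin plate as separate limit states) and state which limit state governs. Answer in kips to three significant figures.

59.4 kips (bearing governs)

Bolt shear: A_b = π·0.875²/4 = 0.6013 in²; R_n = 84 × 0.6013 × 4 × 1 = 202 kips → 202 / 2 = 101 kips.
Bearing (1.2 l_c t F_u ≤ 2.4 d t F_u): upper limit = 2.4·0.875·0.25·65 = 34.12 kips.
  Edge l_c = 1.875 − 0.9375/2 = 1.406 → r_n = 27.42 kips; interior l_c = 2.5 − 0.9375 = 1.562 → r_n = 30.47 kips.
  R_n,bearing = 1·27.42 + 3·30.47 = 118.8 kips → 118.8 / 2 = 59.4 kips.
Bearing governs: 59.4 kips.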